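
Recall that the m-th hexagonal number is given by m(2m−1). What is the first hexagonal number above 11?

15

Solve n(2n−1) > 11 for integer n.
The largest n with value ≤ 11 is 2 (since 6 ≤ 11 < 15), so the first above is n = 3, value 15.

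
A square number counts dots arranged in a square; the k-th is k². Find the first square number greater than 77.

81

Solve n² > 77 for integer n.
The largest n with value ≤ 77 is 8 (since 64 ≤ 77 < 81), so the first above is n = 9, value 81.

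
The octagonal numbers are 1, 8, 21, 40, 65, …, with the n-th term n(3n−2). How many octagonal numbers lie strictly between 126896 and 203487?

The n-th octagonal number is n(3n−2).
Smallest index with value > 126896: n = 207 (giving 128133).
Largest index with value < 203487: n = 260 (giving 202280).
Indices 207 through 260: 54 terms.

54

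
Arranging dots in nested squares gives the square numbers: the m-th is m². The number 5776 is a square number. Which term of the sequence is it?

We need n² = 5776, so n = √5776 = 76.
Check: 76² = 5776. ✓

76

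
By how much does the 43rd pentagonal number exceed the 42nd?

Consecutive pentagonal numbers differ by 3n − 2: here 3·43 − 2 = 127.

127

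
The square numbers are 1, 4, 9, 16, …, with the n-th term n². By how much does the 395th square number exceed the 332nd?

395² = 156025 and 332² = 110224.
Difference: 156025 − 110224 = 45801.

45801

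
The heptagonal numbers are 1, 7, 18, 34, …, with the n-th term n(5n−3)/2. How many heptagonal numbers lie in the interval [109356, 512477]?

244

The n-th heptagonal number is n(5n−3)/2.
Smallest index with value ≥ 109356: n = 210 (giving 109935).
Largest index with value ≤ 512477: n = 453 (giving 512343).
Indices 210 through 453: 244 terms.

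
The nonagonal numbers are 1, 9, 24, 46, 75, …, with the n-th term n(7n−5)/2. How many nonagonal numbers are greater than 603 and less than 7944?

34

The n-th nonagonal number is n(7n−5)/2.
Smallest index with value > 603: n = 14 (giving 651).
Largest index with value < 7944: n = 47 (giving 7614).
Indices 14 through 47: 34 terms.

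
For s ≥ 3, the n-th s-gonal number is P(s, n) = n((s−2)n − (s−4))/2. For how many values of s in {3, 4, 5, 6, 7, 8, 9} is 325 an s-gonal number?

s = 3: P(3, 25) = 325. ✓
s = 4: P(4, 18) = 324 and P(4, 19) = 361; 325 is not s-gonal.
s = 5: P(5, 14) = 287 and P(5, 15) = 330; 325 is not s-gonal.
s = 6: P(6, 13) = 325. ✓
s = 7: P(7, 11) = 286 and P(7, 12) = 342; 325 is not s-gonal.
s = 8: P(8, 10) = 280 and P(8, 11) = 341; 325 is not s-gonal.
s = 9: P(9, 10) = 325. ✓
Hits: s ∈ {3, 6, 9} → 3.

3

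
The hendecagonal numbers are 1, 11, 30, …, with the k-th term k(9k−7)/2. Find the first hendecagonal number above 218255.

Solve n(9n−7)/2 > 218255 for integer n.
The largest n with value ≤ 218255 is 220 (since 217030 ≤ 218255 < 219011), so the first above is n = 221, value 219011.

219011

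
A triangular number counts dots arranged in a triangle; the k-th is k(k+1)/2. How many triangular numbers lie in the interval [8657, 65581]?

230

The n-th triangular number is n(n+1)/2.
Smallest index with value ≥ 8657: n = 132 (giving 8778).
Largest index with value ≤ 65581: n = 361 (giving 65341).
Indices 132 through 361: 230 terms.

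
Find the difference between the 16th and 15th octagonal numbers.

Consecutive octagonal numbers differ by 6n − 5: here 6·16 − 5 = 91.

91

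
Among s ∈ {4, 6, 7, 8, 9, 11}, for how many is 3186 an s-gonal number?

s = 4: P(4, 56) = 3136 and P(4, 57) = 3249; 3186 is not s-gonal.
s = 6: P(6, 40) = 3160 and P(6, 41) = 3321; 3186 is not s-gonal.
s = 7: P(7, 36) = 3186. ✓
s = 8: P(8, 32) = 3008 and P(8, 33) = 3201; 3186 is not s-gonal.
s = 9: P(9, 30) = 3075 and P(9, 31) = 3286; 3186 is not s-gonal.
s = 11: P(11, 27) = 3186. ✓
Hits: s ∈ {7, 11} → 2.

2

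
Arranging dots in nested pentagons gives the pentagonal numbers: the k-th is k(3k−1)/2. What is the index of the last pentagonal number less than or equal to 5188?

Solve n(3n−1)/2 ≤ 5188 for integer n.
n = 58 gives 5017 ≤ 5188, while n = 59 gives 5192 > 5188; so the answer is index 58.

58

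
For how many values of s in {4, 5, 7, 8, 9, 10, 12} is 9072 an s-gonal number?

s = 4: P(4, 95) = 9025 and P(4, 96) = 9216; 9072 is not s-gonal.
s = 5: P(5, 77) = 8855 and P(5, 78) = 9087; 9072 is not s-gonal.
s = 7: P(7, 60) = 8910 and P(7, 61) = 9211; 9072 is not s-gonal.
s = 8: P(8, 55) = 8965 and P(8, 56) = 9296; 9072 is not s-gonal.
s = 9: P(9, 51) = 8976 and P(9, 52) = 9334; 9072 is not s-gonal.
s = 10: P(10, 48) = 9072. ✓
s = 12: P(12, 42) = 8652 and P(12, 43) = 9073; 9072 is not s-gonal.
Hits: s ∈ {10} → 1.

1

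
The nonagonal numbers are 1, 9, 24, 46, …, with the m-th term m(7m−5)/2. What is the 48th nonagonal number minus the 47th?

330

Consecutive nonagonal numbers differ by 7n − 6: here 7·48 − 6 = 330.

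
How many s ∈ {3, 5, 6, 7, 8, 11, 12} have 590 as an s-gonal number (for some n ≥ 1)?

s = 3: P(3, 33) = 561 and P(3, 34) = 595; 590 is not s-gonal.
s = 5: P(5, 20) = 590. ✓
s = 6: P(6, 17) = 561 and P(6, 18) = 630; 590 is not s-gonal.
s = 7: P(7, 15) = 540 and P(7, 16) = 616; 590 is not s-gonal.
s = 8: P(8, 14) = 560 and P(8, 15) = 645; 590 is not s-gonal.
s = 11: P(11, 11) = 506 and P(11, 12) = 606; 590 is not s-gonal.
s = 12: P(12, 11) = 561 and P(12, 12) = 672; 590 is not s-gonal.
Hits: s ∈ {5} → 1.

1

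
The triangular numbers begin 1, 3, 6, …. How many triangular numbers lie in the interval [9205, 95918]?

The n-th triangular number is n(n+1)/2.
Smallest index with value ≥ 9205: n = 136 (giving 9316).
Largest index with value ≤ 95918: n = 437 (giving 95703).
Indices 136 through 437: 302 terms.

302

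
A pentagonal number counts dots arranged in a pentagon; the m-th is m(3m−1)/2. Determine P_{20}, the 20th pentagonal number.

590

20·(3·20 − 1)/2 = 20·59/2 = 590.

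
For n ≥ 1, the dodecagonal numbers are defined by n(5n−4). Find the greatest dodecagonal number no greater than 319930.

319033

Solve n(5n−4) ≤ 319930 for integer n.
n = 253 gives 319033 ≤ 319930, while n = 254 gives 321564 > 319930; so the answer is 319033.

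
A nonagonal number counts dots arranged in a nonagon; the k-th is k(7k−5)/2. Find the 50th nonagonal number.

The 50th nonagonal number is n(7n−5)/2 with n = 50.
50·(7·50 − 5)/2 = 50·345/2 = 8625.

8625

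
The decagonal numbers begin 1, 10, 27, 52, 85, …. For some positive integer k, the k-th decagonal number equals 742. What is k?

14

Set n(4n−3) = 742, giving 4n² − 3n − 742 = 0.
The discriminant is 9 + 16·742 = 11881, and √11881 = 109.
So n = (3 + 109) / 8 = 112/8 = 14.
Check: 14·(4·14 − 3) = 742. ✓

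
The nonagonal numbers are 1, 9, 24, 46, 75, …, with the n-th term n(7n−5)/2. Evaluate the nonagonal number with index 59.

12036

59·(7·59 − 5)/2 = 59·408/2 = 59·204 = 12036.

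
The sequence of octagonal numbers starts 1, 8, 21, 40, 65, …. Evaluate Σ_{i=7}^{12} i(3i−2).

Σ i(3i−2) = 3Σi² − 2Σi over i = 7..12.
Σi = 78 − 21 = 57 and Σi² = 650 − 91 = 559.
3·559 − 2·57 = 1563.

1563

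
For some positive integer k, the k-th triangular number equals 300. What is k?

24

Set n(n+1)/2 = 300, giving n² + n − 600 = 0.
So n = (-1 + 49) / 2 = 48/2 = 24.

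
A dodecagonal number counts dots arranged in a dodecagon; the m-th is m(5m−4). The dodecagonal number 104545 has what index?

Set n(5n−4) = 104545, giving 5n² − 4n − 104545 = 0.
The discriminant is 16 + 20·104545 = 2090916, and √2090916 = 1446.
So n = (4 + 1446) / 10 = 1450/10 = 145.

145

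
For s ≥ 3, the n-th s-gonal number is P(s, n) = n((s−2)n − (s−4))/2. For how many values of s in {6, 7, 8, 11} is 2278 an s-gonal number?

s = 6: P(6, 34) = 2278. ✓
s = 7: P(7, 30) = 2205 and P(7, 31) = 2356; 2278 is not s-gonal.
s = 8: P(8, 27) = 2133 and P(8, 28) = 2296; 2278 is not s-gonal.
s = 11: P(11, 22) = 2101 and P(11, 23) = 2300; 2278 is not s-gonal.
Hits: s ∈ {6} → 1.

1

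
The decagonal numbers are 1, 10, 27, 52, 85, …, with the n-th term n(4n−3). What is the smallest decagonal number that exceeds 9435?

9457

Solve n(4n−3) > 9435 for integer n.
The largest n with value ≤ 9435 is 48 (since 9072 ≤ 9435 < 9457), so the first above is n = 49, value 9457.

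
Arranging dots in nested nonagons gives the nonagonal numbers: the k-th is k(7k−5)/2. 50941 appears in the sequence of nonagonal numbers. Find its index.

Set n(7n−5)/2 = 50941, giving 7n² − 5n − 101882 = 0.
So n = (5 + 1689) / 14 = 1694/14 = 121.

121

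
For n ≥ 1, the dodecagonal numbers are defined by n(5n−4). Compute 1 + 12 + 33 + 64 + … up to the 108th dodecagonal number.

Σ i(5i−4) = 5Σi² − 4Σi over i = 1..108.
Σi = 5886 and Σi² = 425754.
5·425754 − 4·5886 = 2105226.

2105226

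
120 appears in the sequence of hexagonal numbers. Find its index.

8

Set n(2n−1) = 120, giving 2n² − n − 120 = 0.
The discriminant is 1 + 8·120 = 961, and √961 = 31.
So n = (1 + 31) / 4 = 32/4 = 8.
Check: 8·(2·8 − 1) = 120. ✓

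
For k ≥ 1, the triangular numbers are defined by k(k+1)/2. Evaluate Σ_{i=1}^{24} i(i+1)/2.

Σ i(i+1)/2 = (Σi² + Σi) / 2 over i = 1..24.
Σi = 300 and Σi² = 4900.
(1·4900 + 1·300) / 2 = 5200/2 = 2600.

2600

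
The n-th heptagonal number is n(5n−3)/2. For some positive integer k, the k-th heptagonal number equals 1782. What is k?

27

Set n(5n−3)/2 = 1782, giving 5n² − 3n − 3564 = 0.
The discriminant is 9 + 40·1782 = 71289, and √71289 = 267.
So n = (3 + 267) / 10 = 270/10 = 27.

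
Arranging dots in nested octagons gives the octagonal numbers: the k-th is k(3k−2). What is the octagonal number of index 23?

The 23rd octagonal number is n(3n−2) with n = 23.
23·(3·23 − 2) = 23·67 = 1541.

1541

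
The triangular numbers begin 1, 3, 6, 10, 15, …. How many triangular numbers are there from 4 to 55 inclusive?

The n-th triangular number is n(n+1)/2.
Smallest index with value ≥ 4: n = 3 (giving 6).
Largest index with value ≤ 55: n = 10 (giving 55).
Indices 3 through 10: 8 terms.

8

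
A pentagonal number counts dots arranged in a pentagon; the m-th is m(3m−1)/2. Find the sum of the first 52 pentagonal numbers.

Σ i(3i−1)/2 = (3Σi² − Σi) / 2 over i = 1..52.
Σi = 1378 and Σi² = 48230.
(3·48230 − 1·1378) / 2 = 143312/2 = 71656.

71656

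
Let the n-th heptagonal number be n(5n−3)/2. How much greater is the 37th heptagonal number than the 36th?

Consecutive heptagonal numbers differ by 5n − 4: here 5·37 − 4 = 181.

181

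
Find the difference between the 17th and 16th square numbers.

33

n² − (n−1)² = 2n − 1, so 17² − 16² = 2·17 − 1 = 33.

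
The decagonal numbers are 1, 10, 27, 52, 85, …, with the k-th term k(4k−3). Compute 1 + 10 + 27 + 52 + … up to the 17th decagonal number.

Σ i(4i−3) = 4Σi² − 3Σi over i = 1..17.
Σi = 153 and Σi² = 1785.
4·1785 − 3·153 = 6681.

6681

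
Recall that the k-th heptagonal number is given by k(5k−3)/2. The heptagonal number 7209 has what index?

54

Set n(5n−3)/2 = 7209, giving 5n² − 3n − 14418 = 0.
The discriminant is 9 + 40·7209 = 288369, and √288369 = 537.
So n = (3 + 537) / 10 = 540/10 = 54.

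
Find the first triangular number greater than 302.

Solve n(n+1)/2 > 302 for integer n.
The largest n with value ≤ 302 is 24 (since 300 ≤ 302 < 325), so the first above is n = 25, value 325.

325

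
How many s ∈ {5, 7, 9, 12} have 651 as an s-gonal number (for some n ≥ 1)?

2

s = 5: P(5, 21) = 651. ✓
s = 7: P(7, 16) = 616 and P(7, 17) = 697; 651 is not s-gonal.
s = 9: P(9, 14) = 651. ✓
s = 12: P(12, 11) = 561 and P(12, 12) = 672; 651 is not s-gonal.
Hits: s ∈ {5, 9} → 2.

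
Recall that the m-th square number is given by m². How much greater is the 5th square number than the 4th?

n² − (n−1)² = 2n − 1, so 5² − 4² = 2·5 − 1 = 9.

9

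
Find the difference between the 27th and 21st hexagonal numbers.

570

27·(2·27 − 1) = 1431 and 21·(2·21 − 1) = 861.
Difference: 1431 − 861 = 570.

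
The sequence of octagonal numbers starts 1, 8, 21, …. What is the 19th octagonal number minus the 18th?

Consecutive octagonal numbers differ by 6n − 5: here 6·19 − 5 = 109.

109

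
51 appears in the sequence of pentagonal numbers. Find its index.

Set n(3n−1)/2 = 51, giving 3n² − n − 102 = 0.
The discriminant is 1 + 24·51 = 1225, and √1225 = 35.
So n = (1 + 35) / 6 = 36/6 = 6.
Check: 6·(3·6 − 1)/2 = 51. ✓

6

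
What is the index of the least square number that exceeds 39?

7

Solve n² > 39 for integer n.
The largest n with value ≤ 39 is 6 (since 36 ≤ 39 < 49), so the first above is n = 7, value 49.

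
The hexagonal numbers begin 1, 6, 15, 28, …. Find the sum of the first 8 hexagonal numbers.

Σ i(2i−1) = 2Σi² − Σi over i = 1..8.
Σi = 36 and Σi² = 204.
2·204 − 1·36 = 372.

372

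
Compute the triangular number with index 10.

10·11/2 = 110/2 = 55.

55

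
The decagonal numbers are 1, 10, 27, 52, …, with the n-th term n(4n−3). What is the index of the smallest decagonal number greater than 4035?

33

Solve n(4n−3) > 4035 for integer n.
The largest n with value ≤ 4035 is 32 (since 4000 ≤ 4035 < 4257), so the first above is n = 33, value 4257.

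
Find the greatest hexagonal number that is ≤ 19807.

Solve n(2n−1) ≤ 19807 for integer n.
n = 99 gives 19503 ≤ 19807, while n = 100 gives 19900 > 19807; so the answer is 19503.

19503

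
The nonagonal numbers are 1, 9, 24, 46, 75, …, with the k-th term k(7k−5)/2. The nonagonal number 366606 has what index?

Set n(7n−5)/2 = 366606, giving 7n² − 5n − 733212 = 0.
So n = (5 + 4531) / 14 = 4536/14 = 324.
Check: 324·(7·324 − 5)/2 = 366606. ✓

324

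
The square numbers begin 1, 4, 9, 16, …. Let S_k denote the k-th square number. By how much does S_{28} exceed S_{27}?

55

n² − (n−1)² = 2n − 1, so 28² − 27² = 2·28 − 1 = 55.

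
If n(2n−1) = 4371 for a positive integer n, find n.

47

Set n(2n−1) = 4371, giving 2n² − n − 4371 = 0.
The discriminant is 1 + 8·4371 = 34969, and √34969 = 187.
So n = (1 + 187) / 4 = 188/4 = 47.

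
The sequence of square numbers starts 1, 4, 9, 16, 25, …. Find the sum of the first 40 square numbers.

Σ_{i=1}^{40} i² = 40·41·81/6 = 22140.

22140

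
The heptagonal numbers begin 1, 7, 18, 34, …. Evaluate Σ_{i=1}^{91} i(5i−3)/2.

Σ i(5i−3)/2 = (5Σi² − 3Σi) / 2 over i = 1..91.
Σi = 4186 and Σi² = 255346.
(5·255346 − 3·4186) / 2 = 1264172/2 = 632086.

632086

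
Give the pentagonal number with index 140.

29330

The 140th pentagonal number is n(3n−1)/2 with n = 140.
140·(3·140 − 1)/2 = 140·419/2 = 29330.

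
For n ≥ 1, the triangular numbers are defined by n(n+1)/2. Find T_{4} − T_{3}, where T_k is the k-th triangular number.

Consecutive triangular numbers differ by n: T_{4} − T_{3} = 4.

4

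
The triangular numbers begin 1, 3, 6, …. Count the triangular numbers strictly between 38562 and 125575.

223

The n-th triangular number is n(n+1)/2.
Smallest index with value > 38562: n = 278 (giving 38781).
Largest index with value < 125575: n = 500 (giving 125250).
Indices 278 through 500: 223 terms.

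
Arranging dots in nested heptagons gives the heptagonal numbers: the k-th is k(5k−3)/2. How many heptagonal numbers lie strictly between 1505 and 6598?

27

The n-th heptagonal number is n(5n−3)/2.
Smallest index with value > 1505: n = 25 (giving 1525).
Largest index with value < 6598: n = 51 (giving 6426).
Indices 25 through 51: 27 terms.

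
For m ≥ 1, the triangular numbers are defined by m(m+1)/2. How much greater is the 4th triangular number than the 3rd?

4

Consecutive triangular numbers differ by n: T_{4} − T_{3} = 4.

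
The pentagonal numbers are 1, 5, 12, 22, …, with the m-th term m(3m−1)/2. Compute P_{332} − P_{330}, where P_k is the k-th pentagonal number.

332·(3·332 − 1)/2 = 165170 and 330·(3·330 − 1)/2 = 163185.
Difference: 165170 − 163185 = 1985.

1985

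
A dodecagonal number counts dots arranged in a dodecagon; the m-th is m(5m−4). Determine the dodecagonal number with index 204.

The 204th dodecagonal number is n(5n−4) with n = 204.
204·(5·204 − 4) = 204·1016 = 207264.

207264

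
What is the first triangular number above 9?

10

Solve n(n+1)/2 > 9 for integer n.
The largest n with value ≤ 9 is 3 (since 6 ≤ 9 < 10), so the first above is n = 4, value 10.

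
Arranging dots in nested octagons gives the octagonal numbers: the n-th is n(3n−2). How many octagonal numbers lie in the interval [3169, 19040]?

The n-th octagonal number is n(3n−2).
Smallest index with value ≥ 3169: n = 33 (giving 3201).
Largest index with value ≤ 19040: n = 80 (giving 19040).
Indices 33 through 80: 48 terms.

48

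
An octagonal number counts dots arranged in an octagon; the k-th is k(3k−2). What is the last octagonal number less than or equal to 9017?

8965

Solve n(3n−2) ≤ 9017 for integer n.
n = 55 gives 8965 ≤ 9017, while n = 56 gives 9296 > 9017; so the answer is 8965.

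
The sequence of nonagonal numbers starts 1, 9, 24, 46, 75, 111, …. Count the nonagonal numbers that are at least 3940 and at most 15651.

34

The n-th nonagonal number is n(7n−5)/2.
Smallest index with value ≥ 3940: n = 34 (giving 3961).
Largest index with value ≤ 15651: n = 67 (giving 15544).
Indices 34 through 67: 34 terms.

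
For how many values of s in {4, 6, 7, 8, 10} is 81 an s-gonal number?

s = 4: P(4, 9) = 81. ✓
s = 6: P(6, 6) = 66 and P(6, 7) = 91; 81 is not s-gonal.
s = 7: P(7, 6) = 81. ✓
s = 8: P(8, 5) = 65 and P(8, 6) = 96; 81 is not s-gonal.
s = 10: P(10, 4) = 52 and P(10, 5) = 85; 81 is not s-gonal.
Hits: s ∈ {4, 7} → 2.

2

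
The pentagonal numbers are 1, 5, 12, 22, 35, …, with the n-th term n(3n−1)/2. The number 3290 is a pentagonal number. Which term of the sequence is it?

Set n(3n−1)/2 = 3290, giving 3n² − n − 6580 = 0.
The discriminant is 1 + 24·3290 = 78961, and √78961 = 281.
So n = (1 + 281) / 6 = 282/6 = 47.

47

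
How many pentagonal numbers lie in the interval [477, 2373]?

22

The n-th pentagonal number is n(3n−1)/2.
Smallest index with value ≥ 477: n = 18 (giving 477).
Largest index with value ≤ 2373: n = 39 (giving 2262).
Indices 18 through 39: 22 terms.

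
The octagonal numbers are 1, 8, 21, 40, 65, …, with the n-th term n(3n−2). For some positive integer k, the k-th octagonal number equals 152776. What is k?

Set n(3n−2) = 152776, giving 3n² − 2n − 152776 = 0.
The discriminant is 4 + 12·152776 = 1833316, and √1833316 = 1354.
So n = (2 + 1354) / 6 = 1356/6 = 226.

226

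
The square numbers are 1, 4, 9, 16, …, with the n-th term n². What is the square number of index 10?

100

The 10th square number is n² with n = 10.
10² = 100.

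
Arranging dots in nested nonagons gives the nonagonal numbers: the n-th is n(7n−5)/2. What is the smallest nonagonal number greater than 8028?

Solve n(7n−5)/2 > 8028 for integer n.
The largest n with value ≤ 8028 is 48 (since 7944 ≤ 8028 < 8281), so the first above is n = 49, value 8281.

8281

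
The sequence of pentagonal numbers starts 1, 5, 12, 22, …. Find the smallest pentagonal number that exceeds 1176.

Solve n(3n−1)/2 > 1176 for integer n.
The largest n with value ≤ 1176 is 28 (since 1162 ≤ 1176 < 1247), so the first above is n = 29, value 1247.

1247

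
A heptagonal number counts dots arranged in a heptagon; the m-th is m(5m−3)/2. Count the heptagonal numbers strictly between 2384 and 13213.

The n-th heptagonal number is n(5n−3)/2.
Smallest index with value > 2384: n = 32 (giving 2512).
Largest index with value < 13213: n = 72 (giving 12852).
Indices 32 through 72: 41 terms.

41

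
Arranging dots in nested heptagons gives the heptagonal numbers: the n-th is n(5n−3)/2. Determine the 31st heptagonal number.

2356

31·(5·31 − 3)/2 = 31·152/2 = 31·76 = 2356.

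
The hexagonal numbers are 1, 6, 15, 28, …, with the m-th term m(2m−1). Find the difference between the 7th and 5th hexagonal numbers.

7·(2·7 − 1) = 91 and 5·(2·5 − 1) = 45.
Difference: 91 − 45 = 46.

46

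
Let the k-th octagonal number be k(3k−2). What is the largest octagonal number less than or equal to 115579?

Solve n(3n−2) ≤ 115579 for integer n.
n = 196 gives 114856 ≤ 115579, while n = 197 gives 116033 > 115579; so the answer is 114856.

114856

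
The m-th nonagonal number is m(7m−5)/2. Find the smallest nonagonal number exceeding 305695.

Solve n(7n−5)/2 > 305695 for integer n.
The largest n with value ≤ 305695 is 295 (since 303850 ≤ 305695 < 305916), so the first above is n = 296, value 305916.

305916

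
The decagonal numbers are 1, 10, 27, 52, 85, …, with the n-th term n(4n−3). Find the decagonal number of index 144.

The 144th decagonal number is n(4n−3) with n = 144.
144·(4·144 − 3) = 144·573 = 82512.

82512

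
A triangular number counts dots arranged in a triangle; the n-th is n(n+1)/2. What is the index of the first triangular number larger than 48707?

Solve n(n+1)/2 > 48707 for integer n.
The largest n with value ≤ 48707 is 311 (since 48516 ≤ 48707 < 48828), so the first above is n = 312, value 48828.

312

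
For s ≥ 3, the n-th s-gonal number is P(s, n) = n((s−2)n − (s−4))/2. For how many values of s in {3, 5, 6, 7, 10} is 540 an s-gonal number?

2

s = 3: P(3, 32) = 528 and P(3, 33) = 561; 540 is not s-gonal.
s = 5: P(5, 19) = 532 and P(5, 20) = 590; 540 is not s-gonal.
s = 6: P(6, 16) = 496 and P(6, 17) = 561; 540 is not s-gonal.
s = 7: P(7, 15) = 540. ✓
s = 10: P(10, 12) = 540. ✓
Hits: s ∈ {7, 10} → 2.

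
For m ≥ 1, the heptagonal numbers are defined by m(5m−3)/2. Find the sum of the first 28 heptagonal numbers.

18676

Σ i(5i−3)/2 = (5Σi² − 3Σi) / 2 over i = 1..28.
Σi = 406 and Σi² = 7714.
(5·7714 − 3·406) / 2 = 37352/2 = 18676.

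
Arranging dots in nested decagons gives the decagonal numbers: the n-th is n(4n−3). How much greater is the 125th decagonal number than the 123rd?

1978

125·(4·125 − 3) = 62125 and 123·(4·123 − 3) = 60147.
Difference: 62125 − 60147 = 1978.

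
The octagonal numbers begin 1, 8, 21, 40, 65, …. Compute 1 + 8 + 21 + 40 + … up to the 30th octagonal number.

Σ i(3i−2) = 3Σi² − 2Σi over i = 1..30.
Σi = 465 and Σi² = 9455.
3·9455 − 2·465 = 27435.

27435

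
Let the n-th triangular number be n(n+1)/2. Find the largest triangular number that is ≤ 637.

Solve n(n+1)/2 ≤ 637 for integer n.
n = 35 gives 630 ≤ 637, while n = 36 gives 666 > 637; so the answer is 630.

630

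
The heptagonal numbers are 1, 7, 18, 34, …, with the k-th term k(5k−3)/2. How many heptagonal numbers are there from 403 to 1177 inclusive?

10

The n-th heptagonal number is n(5n−3)/2.
Smallest index with value ≥ 403: n = 13 (giving 403).
Largest index with value ≤ 1177: n = 22 (giving 1177).
Indices 13 through 22: 10 terms.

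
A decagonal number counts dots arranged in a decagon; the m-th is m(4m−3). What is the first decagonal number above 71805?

Solve n(4n−3) > 71805 for integer n.
The largest n with value ≤ 71805 is 134 (since 71422 ≤ 71805 < 72495), so the first above is n = 135, value 72495.

72495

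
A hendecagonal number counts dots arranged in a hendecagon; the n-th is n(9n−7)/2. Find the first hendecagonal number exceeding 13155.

Solve n(9n−7)/2 > 13155 for integer n.
The largest n with value ≤ 13155 is 54 (since 12933 ≤ 13155 < 13420), so the first above is n = 55, value 13420.

13420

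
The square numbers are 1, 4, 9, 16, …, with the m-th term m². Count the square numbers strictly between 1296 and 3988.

The n-th square number is n².
Smallest index with value > 1296: n = 37 (giving 1369).
Largest index with value < 3988: n = 63 (giving 3969).
Indices 37 through 63: 27 terms.

27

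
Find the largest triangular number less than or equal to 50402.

Solve n(n+1)/2 ≤ 50402 for integer n.
n = 316 gives 50086 ≤ 50402, while n = 317 gives 50403 > 50402; so the answer is 50086.

50086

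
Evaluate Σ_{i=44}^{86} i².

188297

Σ_{i=44}^{86} i² = 215731 − 27434 = 188297.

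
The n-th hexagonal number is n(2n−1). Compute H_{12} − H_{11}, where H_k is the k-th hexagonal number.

Consecutive hexagonal numbers differ by 4n − 3: here 4·12 − 3 = 45.

45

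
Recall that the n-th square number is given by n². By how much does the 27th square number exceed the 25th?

27² = 729 and 25² = 625.
Difference: 729 − 625 = 104.

104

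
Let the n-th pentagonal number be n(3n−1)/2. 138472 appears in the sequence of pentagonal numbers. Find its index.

304

Set n(3n−1)/2 = 138472, giving 3n² − n − 276944 = 0.
The discriminant is 1 + 24·138472 = 3323329, and √3323329 = 1823.
So n = (1 + 1823) / 6 = 1824/6 = 304.
Check: 304·(3·304 − 1)/2 = 138472. ✓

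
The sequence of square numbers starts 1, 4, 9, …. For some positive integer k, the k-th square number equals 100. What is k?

10

We need n² = 100, so n = √100 = 10.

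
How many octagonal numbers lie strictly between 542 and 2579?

16

The n-th octagonal number is n(3n−2).
Smallest index with value > 542: n = 14 (giving 560).
Largest index with value < 2579: n = 29 (giving 2465).
Indices 14 through 29: 16 terms.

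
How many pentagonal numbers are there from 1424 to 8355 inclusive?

44

The n-th pentagonal number is n(3n−1)/2.
Smallest index with value ≥ 1424: n = 31 (giving 1426).
Largest index with value ≤ 8355: n = 74 (giving 8177).
Indices 31 through 74: 44 terms.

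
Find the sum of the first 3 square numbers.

14

Σ_{i=1}^{3} i² = 3·4·7/6 = 14.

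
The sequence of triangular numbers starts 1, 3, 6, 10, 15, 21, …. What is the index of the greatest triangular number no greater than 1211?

48

Solve n(n+1)/2 ≤ 1211 for integer n.
n = 48 gives 1176 ≤ 1211, while n = 49 gives 1225 > 1211; so the answer is index 48.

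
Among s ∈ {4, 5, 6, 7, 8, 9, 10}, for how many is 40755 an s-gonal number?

2

s = 4: P(4, 201) = 40401 and P(4, 202) = 40804; 40755 is not s-gonal.
s = 5: P(5, 165) = 40755. ✓
s = 6: P(6, 143) = 40755. ✓
s = 7: P(7, 127) = 40132 and P(7, 128) = 40768; 40755 is not s-gonal.
s = 8: P(8, 116) = 40136 and P(8, 117) = 40833; 40755 is not s-gonal.
s = 9: P(9, 108) = 40554 and P(9, 109) = 41311; 40755 is not s-gonal.
s = 10: P(10, 101) = 40501 and P(10, 102) = 41310; 40755 is not s-gonal.
Hits: s ∈ {5, 6} → 2.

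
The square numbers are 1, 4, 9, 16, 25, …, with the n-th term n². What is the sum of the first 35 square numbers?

14910

Σ_{i=1}^{35} i² = 35·36·71/6 = 14910.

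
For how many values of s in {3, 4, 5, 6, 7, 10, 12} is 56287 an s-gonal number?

s = 3: P(3, 335) = 56280 and P(3, 336) = 56616; 56287 is not s-gonal.
s = 4: P(4, 237) = 56169 and P(4, 238) = 56644; 56287 is not s-gonal.
s = 5: P(5, 193) = 55777 and P(5, 194) = 56357; 56287 is not s-gonal.
s = 6: P(6, 168) = 56280 and P(6, 169) = 56953; 56287 is not s-gonal.
s = 7: P(7, 150) = 56025 and P(7, 151) = 56776; 56287 is not s-gonal.
s = 10: P(10, 119) = 56287. ✓
s = 12: P(12, 106) = 55756 and P(12, 107) = 56817; 56287 is not s-gonal.
Hits: s ∈ {10} → 1.

1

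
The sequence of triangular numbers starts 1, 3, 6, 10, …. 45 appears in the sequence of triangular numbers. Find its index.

Set n(n+1)/2 = 45, giving n² + n − 90 = 0.
The discriminant is 1 + 8·45 = 361, and √361 = 19.
So n = (-1 + 19) / 2 = 18/2 = 9.

9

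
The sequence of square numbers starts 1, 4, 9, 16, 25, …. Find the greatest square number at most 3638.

3600

Solve n² ≤ 3638 for integer n.
n = 60 gives 3600 ≤ 3638, while n = 61 gives 3721 > 3638; so the answer is 3600.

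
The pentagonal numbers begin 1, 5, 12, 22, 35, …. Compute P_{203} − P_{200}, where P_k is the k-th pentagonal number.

1812

203·(3·203 − 1)/2 = 61712 and 200·(3·200 − 1)/2 = 59900.
Difference: 61712 − 59900 = 1812.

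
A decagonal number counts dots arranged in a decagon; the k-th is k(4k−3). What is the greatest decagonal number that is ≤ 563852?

561375

Solve n(4n−3) ≤ 563852 for integer n.
n = 375 gives 561375 ≤ 563852, while n = 376 gives 564376 > 563852; so the answer is 561375.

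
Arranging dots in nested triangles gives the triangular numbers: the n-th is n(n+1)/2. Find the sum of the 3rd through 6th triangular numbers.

Σ i(i+1)/2 = (Σi² + Σi) / 2 over i = 3..6.
Σi = 21 − 3 = 18 and Σi² = 91 − 5 = 86.
(1·86 + 1·18) / 2 = 104/2 = 52.

52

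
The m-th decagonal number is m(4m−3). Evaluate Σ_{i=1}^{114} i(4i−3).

1981795

Σ i(4i−3) = 4Σi² − 3Σi over i = 1..114.
Σi = 6555 and Σi² = 500365.
4·500365 − 3·6555 = 1981795.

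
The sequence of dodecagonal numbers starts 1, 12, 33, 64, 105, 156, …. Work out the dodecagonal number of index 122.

The 122nd dodecagonal number is n(5n−4) with n = 122.
122·(5·122 − 4) = 122·606 = 73932.

73932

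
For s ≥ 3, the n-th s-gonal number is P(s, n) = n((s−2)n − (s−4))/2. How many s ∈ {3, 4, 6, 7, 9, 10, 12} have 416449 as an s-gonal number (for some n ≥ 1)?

s = 3: P(3, 912) = 416328 and P(3, 913) = 417241; 416449 is not s-gonal.
s = 4: P(4, 645) = 416025 and P(4, 646) = 417316; 416449 is not s-gonal.
s = 6: P(6, 456) = 415416 and P(6, 457) = 417241; 416449 is not s-gonal.
s = 7: P(7, 408) = 415548 and P(7, 409) = 417589; 416449 is not s-gonal.
s = 9: P(9, 345) = 415725 and P(9, 346) = 418141; 416449 is not s-gonal.
s = 10: P(10, 323) = 416347 and P(10, 324) = 418932; 416449 is not s-gonal.
s = 12: P(12, 289) = 416449. ✓
Hits: s ∈ {12} → 1.

1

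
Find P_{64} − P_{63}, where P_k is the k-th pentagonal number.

Consecutive pentagonal numbers differ by 3n − 2: here 3·64 − 2 = 190.

190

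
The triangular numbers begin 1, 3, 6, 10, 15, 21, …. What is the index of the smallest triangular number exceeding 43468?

295

Solve n(n+1)/2 > 43468 for integer n.
The largest n with value ≤ 43468 is 294 (since 43365 ≤ 43468 < 43660), so the first above is n = 295, value 43660.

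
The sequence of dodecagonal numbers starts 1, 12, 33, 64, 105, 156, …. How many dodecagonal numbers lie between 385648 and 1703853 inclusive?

306

The n-th dodecagonal number is n(5n−4).
Smallest index with value ≥ 385648: n = 279 (giving 388089).
Largest index with value ≤ 1703853: n = 584 (giving 1702944).
Indices 279 through 584: 306 terms.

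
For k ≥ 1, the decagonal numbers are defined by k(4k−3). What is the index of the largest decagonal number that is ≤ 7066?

Solve n(4n−3) ≤ 7066 for integer n.
n = 42 gives 6930 ≤ 7066, while n = 43 gives 7267 > 7066; so the answer is index 42.

42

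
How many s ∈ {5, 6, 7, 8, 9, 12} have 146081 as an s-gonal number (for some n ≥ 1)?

s = 5: P(5, 312) = 145860 and P(5, 313) = 146797; 146081 is not s-gonal.
s = 6: P(6, 270) = 145530 and P(6, 271) = 146611; 146081 is not s-gonal.
s = 7: P(7, 242) = 146047 and P(7, 243) = 147258; 146081 is not s-gonal.
s = 8: P(8, 221) = 146081. ✓
s = 9: P(9, 204) = 145146 and P(9, 205) = 146575; 146081 is not s-gonal.
s = 12: P(12, 171) = 145521 and P(12, 172) = 147232; 146081 is not s-gonal.
Hits: s ∈ {8} → 1.

1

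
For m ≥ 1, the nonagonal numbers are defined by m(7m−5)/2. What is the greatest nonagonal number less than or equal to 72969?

72216

Solve n(7n−5)/2 ≤ 72969 for integer n.
n = 144 gives 72216 ≤ 72969, while n = 145 gives 73225 > 72969; so the answer is 72216.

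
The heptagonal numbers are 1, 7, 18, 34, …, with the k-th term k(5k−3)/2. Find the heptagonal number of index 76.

14326

The 76th heptagonal number is n(5n−3)/2 with n = 76.
76·(5·76 − 3)/2 = 76·377/2 = 14326.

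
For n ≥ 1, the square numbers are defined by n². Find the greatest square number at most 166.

Solve n² ≤ 166 for integer n.
n = 12 gives 144 ≤ 166, while n = 13 gives 169 > 166; so the answer is 144.

144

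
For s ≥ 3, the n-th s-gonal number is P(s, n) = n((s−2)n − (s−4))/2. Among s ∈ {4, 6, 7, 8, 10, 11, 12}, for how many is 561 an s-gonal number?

s = 4: P(4, 23) = 529 and P(4, 24) = 576; 561 is not s-gonal.
s = 6: P(6, 17) = 561. ✓
s = 7: P(7, 15) = 540 and P(7, 16) = 616; 561 is not s-gonal.
s = 8: P(8, 14) = 560 and P(8, 15) = 645; 561 is not s-gonal.
s = 10: P(10, 12) = 540 and P(10, 13) = 637; 561 is not s-gonal.
s = 11: P(11, 11) = 506 and P(11, 12) = 606; 561 is not s-gonal.
s = 12: P(12, 11) = 561. ✓
Hits: s ∈ {6, 12} → 2.

2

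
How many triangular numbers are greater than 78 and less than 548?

The n-th triangular number is n(n+1)/2.
Smallest index with value > 78: n = 13 (giving 91).
Largest index with value < 548: n = 32 (giving 528).
Indices 13 through 32: 20 terms.

20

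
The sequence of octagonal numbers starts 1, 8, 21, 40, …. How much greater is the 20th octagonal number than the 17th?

20·(3·20 − 2) = 1160 and 17·(3·17 − 2) = 833.
Difference: 1160 − 833 = 327.

327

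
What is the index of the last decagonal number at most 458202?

338

Solve n(4n−3) ≤ 458202 for integer n.
n = 338 gives 455962 ≤ 458202, while n = 339 gives 458667 > 458202; so the answer is index 338.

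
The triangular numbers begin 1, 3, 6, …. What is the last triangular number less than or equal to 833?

Solve n(n+1)/2 ≤ 833 for integer n.
n = 40 gives 820 ≤ 833, while n = 41 gives 861 > 833; so the answer is 820.

820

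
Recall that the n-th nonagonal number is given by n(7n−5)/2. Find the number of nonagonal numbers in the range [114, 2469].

The n-th nonagonal number is n(7n−5)/2.
Smallest index with value ≥ 114: n = 7 (giving 154).
Largest index with value ≤ 2469: n = 26 (giving 2301).
Indices 7 through 26: 20 terms.

20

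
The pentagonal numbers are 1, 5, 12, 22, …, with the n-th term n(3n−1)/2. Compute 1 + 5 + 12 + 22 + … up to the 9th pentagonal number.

Σ i(3i−1)/2 = (3Σi² − Σi) / 2 over i = 1..9.
Σi = 45 and Σi² = 285.
(3·285 − 1·45) / 2 = 810/2 = 405.

405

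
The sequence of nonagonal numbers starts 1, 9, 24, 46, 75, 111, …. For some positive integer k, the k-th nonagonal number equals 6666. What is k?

44

Set n(7n−5)/2 = 6666, giving 7n² − 5n − 13332 = 0.
The discriminant is 25 + 56·6666 = 373321, and √373321 = 611.
So n = (5 + 611) / 14 = 616/14 = 44.
Check: 44·(7·44 − 5)/2 = 6666. ✓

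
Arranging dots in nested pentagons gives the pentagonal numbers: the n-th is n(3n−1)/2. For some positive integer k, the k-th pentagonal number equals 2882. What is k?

44

Set n(3n−1)/2 = 2882, giving 3n² − n − 5764 = 0.
So n = (1 + 263) / 6 = 264/6 = 44.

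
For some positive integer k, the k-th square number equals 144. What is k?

12

We need n² = 144, so n = √144 = 12.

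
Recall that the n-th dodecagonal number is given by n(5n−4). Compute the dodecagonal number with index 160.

127360

160·(5·160 − 4) = 160·796 = 127360.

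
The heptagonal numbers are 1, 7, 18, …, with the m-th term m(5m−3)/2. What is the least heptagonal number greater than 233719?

Solve n(5n−3)/2 > 233719 for integer n.
The largest n with value ≤ 233719 is 306 (since 233631 ≤ 233719 < 235162), so the first above is n = 307, value 235162.

235162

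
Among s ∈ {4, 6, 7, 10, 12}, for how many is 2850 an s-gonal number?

s = 4: P(4, 53) = 2809 and P(4, 54) = 2916; 2850 is not s-gonal.
s = 6: P(6, 38) = 2850. ✓
s = 7: P(7, 34) = 2839 and P(7, 35) = 3010; 2850 is not s-gonal.
s = 10: P(10, 27) = 2835 and P(10, 28) = 3052; 2850 is not s-gonal.
s = 12: P(12, 24) = 2784 and P(12, 25) = 3025; 2850 is not s-gonal.
Hits: s ∈ {6} → 1.

1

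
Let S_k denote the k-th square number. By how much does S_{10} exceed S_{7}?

51

10² = 100 and 7² = 49.
Difference: 100 − 49 = 51.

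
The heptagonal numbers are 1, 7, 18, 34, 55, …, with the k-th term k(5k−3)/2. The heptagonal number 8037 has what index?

Set n(5n−3)/2 = 8037, giving 5n² − 3n − 16074 = 0.
The discriminant is 9 + 40·8037 = 321489, and √321489 = 567.
So n = (3 + 567) / 10 = 570/10 = 57.
Check: 57·(5·57 − 3)/2 = 8037. ✓

57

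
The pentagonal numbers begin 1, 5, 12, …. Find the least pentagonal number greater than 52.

Solve n(3n−1)/2 > 52 for integer n.
The largest n with value ≤ 52 is 6 (since 51 ≤ 52 < 70), so the first above is n = 7, value 70.

70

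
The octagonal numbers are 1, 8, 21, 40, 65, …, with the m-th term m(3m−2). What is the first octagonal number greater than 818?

833

Solve n(3n−2) > 818 for integer n.
The largest n with value ≤ 818 is 16 (since 736 ≤ 818 < 833), so the first above is n = 17, value 833.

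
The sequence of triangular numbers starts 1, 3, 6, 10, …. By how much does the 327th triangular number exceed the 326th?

Consecutive triangular numbers differ by n: T_{327} − T_{326} = 327.

327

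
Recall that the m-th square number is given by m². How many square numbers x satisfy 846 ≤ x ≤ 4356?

The n-th square number is n².
Smallest index with value ≥ 846: n = 30 (giving 900).
Largest index with value ≤ 4356: n = 66 (giving 4356).
Indices 30 through 66: 37 terms.

37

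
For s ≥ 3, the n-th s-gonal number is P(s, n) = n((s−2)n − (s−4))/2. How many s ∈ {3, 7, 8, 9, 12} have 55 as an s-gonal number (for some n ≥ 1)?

2

s = 3: P(3, 10) = 55. ✓
s = 7: P(7, 5) = 55. ✓
s = 8: P(8, 4) = 40 and P(8, 5) = 65; 55 is not s-gonal.
s = 9: P(9, 4) = 46 and P(9, 5) = 75; 55 is not s-gonal.
s = 12: P(12, 3) = 33 and P(12, 4) = 64; 55 is not s-gonal.
Hits: s ∈ {3, 7} → 2.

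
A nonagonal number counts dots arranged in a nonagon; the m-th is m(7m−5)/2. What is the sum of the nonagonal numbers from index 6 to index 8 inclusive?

469

Σ i(7i−5)/2 = (7Σi² − 5Σi) / 2 over i = 6..8.
Σi = 36 − 15 = 21 and Σi² = 204 − 55 = 149.
(7·149 − 5·21) / 2 = 938/2 = 469.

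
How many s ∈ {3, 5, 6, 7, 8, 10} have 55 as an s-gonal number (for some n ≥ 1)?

2

s = 3: P(3, 10) = 55. ✓
s = 5: P(5, 6) = 51 and P(5, 7) = 70; 55 is not s-gonal.
s = 6: P(6, 5) = 45 and P(6, 6) = 66; 55 is not s-gonal.
s = 7: P(7, 5) = 55. ✓
s = 8: P(8, 4) = 40 and P(8, 5) = 65; 55 is not s-gonal.
s = 10: P(10, 4) = 52 and P(10, 5) = 85; 55 is not s-gonal.
Hits: s ∈ {3, 7} → 2.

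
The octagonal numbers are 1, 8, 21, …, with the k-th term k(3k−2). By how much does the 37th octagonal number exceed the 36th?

Consecutive octagonal numbers differ by 6n − 5: here 6·37 − 5 = 217.

217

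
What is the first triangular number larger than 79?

Solve n(n+1)/2 > 79 for integer n.
The largest n with value ≤ 79 is 12 (since 78 ≤ 79 < 91), so the first above is n = 13, value 91.

91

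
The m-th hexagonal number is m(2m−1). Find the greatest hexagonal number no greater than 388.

Solve n(2n−1) ≤ 388 for integer n.
n = 14 gives 378 ≤ 388, while n = 15 gives 435 > 388; so the answer is 378.

378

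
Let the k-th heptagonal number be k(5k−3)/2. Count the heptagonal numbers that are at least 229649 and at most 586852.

181

The n-th heptagonal number is n(5n−3)/2.
Smallest index with value ≥ 229649: n = 304 (giving 230584).
Largest index with value ≤ 586852: n = 484 (giving 584914).
Indices 304 through 484: 181 terms.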